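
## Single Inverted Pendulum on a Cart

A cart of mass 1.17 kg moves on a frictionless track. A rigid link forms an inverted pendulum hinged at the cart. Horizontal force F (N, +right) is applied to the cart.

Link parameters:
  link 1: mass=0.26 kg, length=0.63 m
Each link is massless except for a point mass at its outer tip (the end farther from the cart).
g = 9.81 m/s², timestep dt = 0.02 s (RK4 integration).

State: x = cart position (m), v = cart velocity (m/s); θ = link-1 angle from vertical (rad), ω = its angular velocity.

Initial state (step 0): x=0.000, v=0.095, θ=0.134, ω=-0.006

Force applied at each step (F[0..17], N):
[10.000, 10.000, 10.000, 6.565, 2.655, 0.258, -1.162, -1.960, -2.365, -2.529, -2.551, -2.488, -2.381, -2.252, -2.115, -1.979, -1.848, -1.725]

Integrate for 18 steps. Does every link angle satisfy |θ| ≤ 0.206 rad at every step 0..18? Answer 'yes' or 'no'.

Answer: yes

Derivation:
apply F[0]=+10.000 → step 1: x=0.004, v=0.260, θ=0.132, ω=-0.224
apply F[1]=+10.000 → step 2: x=0.010, v=0.424, θ=0.125, ω=-0.443
apply F[2]=+10.000 → step 3: x=0.021, v=0.590, θ=0.114, ω=-0.666
apply F[3]=+6.565 → step 4: x=0.033, v=0.697, θ=0.099, ω=-0.803
apply F[4]=+2.655 → step 5: x=0.048, v=0.739, θ=0.083, ω=-0.840
apply F[5]=+0.258 → step 6: x=0.063, v=0.740, θ=0.066, ω=-0.819
apply F[6]=-1.162 → step 7: x=0.077, v=0.718, θ=0.050, ω=-0.766
apply F[7]=-1.960 → step 8: x=0.091, v=0.682, θ=0.036, ω=-0.696
apply F[8]=-2.365 → step 9: x=0.104, v=0.641, θ=0.023, ω=-0.621
apply F[9]=-2.529 → step 10: x=0.117, v=0.597, θ=0.011, ω=-0.546
apply F[10]=-2.551 → step 11: x=0.128, v=0.553, θ=0.001, ω=-0.475
apply F[11]=-2.488 → step 12: x=0.139, v=0.511, θ=-0.008, ω=-0.409
apply F[12]=-2.381 → step 13: x=0.149, v=0.470, θ=-0.016, ω=-0.348
apply F[13]=-2.252 → step 14: x=0.158, v=0.433, θ=-0.022, ω=-0.295
apply F[14]=-2.115 → step 15: x=0.166, v=0.398, θ=-0.027, ω=-0.247
apply F[15]=-1.979 → step 16: x=0.174, v=0.365, θ=-0.032, ω=-0.204
apply F[16]=-1.848 → step 17: x=0.181, v=0.335, θ=-0.036, ω=-0.167
apply F[17]=-1.725 → step 18: x=0.187, v=0.307, θ=-0.039, ω=-0.134
Max |angle| over trajectory = 0.134 rad; bound = 0.206 → within bound.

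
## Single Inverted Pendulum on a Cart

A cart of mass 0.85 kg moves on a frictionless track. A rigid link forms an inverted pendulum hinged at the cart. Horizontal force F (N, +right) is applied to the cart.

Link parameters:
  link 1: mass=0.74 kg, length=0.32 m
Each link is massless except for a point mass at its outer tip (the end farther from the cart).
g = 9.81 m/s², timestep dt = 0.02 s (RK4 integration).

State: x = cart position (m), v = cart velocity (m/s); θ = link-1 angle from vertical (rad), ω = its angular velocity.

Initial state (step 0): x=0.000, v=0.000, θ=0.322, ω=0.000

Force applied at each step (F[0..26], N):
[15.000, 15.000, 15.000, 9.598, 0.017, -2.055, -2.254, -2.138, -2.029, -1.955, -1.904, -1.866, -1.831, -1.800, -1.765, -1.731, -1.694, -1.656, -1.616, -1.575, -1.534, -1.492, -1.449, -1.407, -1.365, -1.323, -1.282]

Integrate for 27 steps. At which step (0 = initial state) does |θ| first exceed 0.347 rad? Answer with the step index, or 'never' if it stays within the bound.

apply F[0]=+15.000 → step 1: x=0.003, v=0.278, θ=0.316, ω=-0.633
apply F[1]=+15.000 → step 2: x=0.011, v=0.561, θ=0.297, ω=-1.289
apply F[2]=+15.000 → step 3: x=0.025, v=0.853, θ=0.264, ω=-1.996
apply F[3]=+9.598 → step 4: x=0.044, v=1.036, θ=0.220, ω=-2.404
apply F[4]=+0.017 → step 5: x=0.065, v=1.011, θ=0.174, ω=-2.206
apply F[5]=-2.055 → step 6: x=0.084, v=0.942, θ=0.133, ω=-1.900
apply F[6]=-2.254 → step 7: x=0.102, v=0.872, θ=0.098, ω=-1.613
apply F[7]=-2.138 → step 8: x=0.119, v=0.809, θ=0.068, ω=-1.366
apply F[8]=-2.029 → step 9: x=0.135, v=0.752, θ=0.043, ω=-1.156
apply F[9]=-1.955 → step 10: x=0.149, v=0.701, θ=0.022, ω=-0.977
apply F[10]=-1.904 → step 11: x=0.163, v=0.654, θ=0.004, ω=-0.823
apply F[11]=-1.866 → step 12: x=0.175, v=0.611, θ=-0.012, ω=-0.691
apply F[12]=-1.831 → step 13: x=0.187, v=0.571, θ=-0.024, ω=-0.577
apply F[13]=-1.800 → step 14: x=0.198, v=0.534, θ=-0.035, ω=-0.478
apply F[14]=-1.765 → step 15: x=0.209, v=0.499, θ=-0.043, ω=-0.393
apply F[15]=-1.731 → step 16: x=0.218, v=0.466, θ=-0.050, ω=-0.320
apply F[16]=-1.694 → step 17: x=0.227, v=0.436, θ=-0.056, ω=-0.257
apply F[17]=-1.656 → step 18: x=0.236, v=0.407, θ=-0.061, ω=-0.203
apply F[18]=-1.616 → step 19: x=0.244, v=0.379, θ=-0.064, ω=-0.156
apply F[19]=-1.575 → step 20: x=0.251, v=0.354, θ=-0.067, ω=-0.116
apply F[20]=-1.534 → step 21: x=0.258, v=0.329, θ=-0.069, ω=-0.082
apply F[21]=-1.492 → step 22: x=0.264, v=0.306, θ=-0.070, ω=-0.053
apply F[22]=-1.449 → step 23: x=0.270, v=0.284, θ=-0.071, ω=-0.028
apply F[23]=-1.407 → step 24: x=0.275, v=0.263, θ=-0.072, ω=-0.007
apply F[24]=-1.365 → step 25: x=0.281, v=0.244, θ=-0.072, ω=0.011
apply F[25]=-1.323 → step 26: x=0.285, v=0.225, θ=-0.071, ω=0.026
apply F[26]=-1.282 → step 27: x=0.290, v=0.207, θ=-0.071, ω=0.039
max |θ| = 0.322 ≤ 0.347 over all 28 states.

Answer: never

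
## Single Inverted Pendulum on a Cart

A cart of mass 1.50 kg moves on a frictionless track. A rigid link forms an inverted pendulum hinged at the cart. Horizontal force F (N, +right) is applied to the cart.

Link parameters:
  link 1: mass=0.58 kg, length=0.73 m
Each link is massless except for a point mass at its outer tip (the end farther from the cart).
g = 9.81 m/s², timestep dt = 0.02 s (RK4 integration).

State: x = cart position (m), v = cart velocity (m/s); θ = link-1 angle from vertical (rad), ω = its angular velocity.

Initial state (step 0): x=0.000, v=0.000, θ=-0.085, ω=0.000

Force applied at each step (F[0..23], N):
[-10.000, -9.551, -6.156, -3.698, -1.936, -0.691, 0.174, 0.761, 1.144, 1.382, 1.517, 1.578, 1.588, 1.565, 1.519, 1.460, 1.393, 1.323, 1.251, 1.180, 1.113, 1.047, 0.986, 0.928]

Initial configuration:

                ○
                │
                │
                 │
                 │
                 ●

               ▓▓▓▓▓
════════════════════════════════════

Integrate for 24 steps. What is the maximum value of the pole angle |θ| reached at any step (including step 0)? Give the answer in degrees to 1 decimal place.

Answer: 4.9°

Derivation:
apply F[0]=-10.000 → step 1: x=-0.001, v=-0.127, θ=-0.083, ω=0.150
apply F[1]=-9.551 → step 2: x=-0.005, v=-0.248, θ=-0.079, ω=0.293
apply F[2]=-6.156 → step 3: x=-0.011, v=-0.324, θ=-0.072, ω=0.377
apply F[3]=-3.698 → step 4: x=-0.018, v=-0.368, θ=-0.064, ω=0.419
apply F[4]=-1.936 → step 5: x=-0.025, v=-0.389, θ=-0.056, ω=0.432
apply F[5]=-0.691 → step 6: x=-0.033, v=-0.394, θ=-0.047, ω=0.425
apply F[6]=+0.174 → step 7: x=-0.041, v=-0.389, θ=-0.039, ω=0.406
apply F[7]=+0.761 → step 8: x=-0.049, v=-0.376, θ=-0.031, ω=0.379
apply F[8]=+1.144 → step 9: x=-0.056, v=-0.359, θ=-0.024, ω=0.348
apply F[9]=+1.382 → step 10: x=-0.063, v=-0.339, θ=-0.017, ω=0.315
apply F[10]=+1.517 → step 11: x=-0.069, v=-0.318, θ=-0.011, ω=0.282
apply F[11]=+1.578 → step 12: x=-0.076, v=-0.296, θ=-0.006, ω=0.250
apply F[12]=+1.588 → step 13: x=-0.081, v=-0.274, θ=-0.001, ω=0.220
apply F[13]=+1.565 → step 14: x=-0.087, v=-0.254, θ=0.003, ω=0.192
apply F[14]=+1.519 → step 15: x=-0.091, v=-0.234, θ=0.006, ω=0.166
apply F[15]=+1.460 → step 16: x=-0.096, v=-0.215, θ=0.009, ω=0.142
apply F[16]=+1.393 → step 17: x=-0.100, v=-0.197, θ=0.012, ω=0.121
apply F[17]=+1.323 → step 18: x=-0.104, v=-0.181, θ=0.014, ω=0.101
apply F[18]=+1.251 → step 19: x=-0.107, v=-0.165, θ=0.016, ω=0.084
apply F[19]=+1.180 → step 20: x=-0.110, v=-0.151, θ=0.018, ω=0.069
apply F[20]=+1.113 → step 21: x=-0.113, v=-0.137, θ=0.019, ω=0.055
apply F[21]=+1.047 → step 22: x=-0.116, v=-0.125, θ=0.020, ω=0.044
apply F[22]=+0.986 → step 23: x=-0.118, v=-0.113, θ=0.021, ω=0.033
apply F[23]=+0.928 → step 24: x=-0.120, v=-0.102, θ=0.021, ω=0.024
Max |angle| over trajectory = 0.085 rad = 4.9°.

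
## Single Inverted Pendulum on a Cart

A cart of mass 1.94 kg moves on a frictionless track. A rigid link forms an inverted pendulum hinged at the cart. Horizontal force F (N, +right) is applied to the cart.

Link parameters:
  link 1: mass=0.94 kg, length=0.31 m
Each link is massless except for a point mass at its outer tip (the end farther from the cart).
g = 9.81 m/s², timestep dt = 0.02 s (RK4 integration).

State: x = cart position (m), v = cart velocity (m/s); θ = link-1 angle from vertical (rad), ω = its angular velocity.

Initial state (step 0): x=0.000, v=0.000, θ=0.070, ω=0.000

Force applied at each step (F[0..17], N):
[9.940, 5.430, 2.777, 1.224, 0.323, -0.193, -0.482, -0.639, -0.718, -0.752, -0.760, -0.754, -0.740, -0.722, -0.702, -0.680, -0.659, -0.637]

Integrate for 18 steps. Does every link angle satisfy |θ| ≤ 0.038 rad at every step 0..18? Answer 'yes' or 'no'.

Answer: no

Derivation:
apply F[0]=+9.940 → step 1: x=0.001, v=0.096, θ=0.067, ω=-0.264
apply F[1]=+5.430 → step 2: x=0.003, v=0.146, θ=0.061, ω=-0.384
apply F[2]=+2.777 → step 3: x=0.007, v=0.169, θ=0.053, ω=-0.423
apply F[3]=+1.224 → step 4: x=0.010, v=0.177, θ=0.044, ω=-0.418
apply F[4]=+0.323 → step 5: x=0.013, v=0.176, θ=0.036, ω=-0.391
apply F[5]=-0.193 → step 6: x=0.017, v=0.171, θ=0.029, ω=-0.354
apply F[6]=-0.482 → step 7: x=0.020, v=0.164, θ=0.022, ω=-0.314
apply F[7]=-0.639 → step 8: x=0.024, v=0.155, θ=0.016, ω=-0.274
apply F[8]=-0.718 → step 9: x=0.027, v=0.147, θ=0.011, ω=-0.238
apply F[9]=-0.752 → step 10: x=0.029, v=0.138, θ=0.007, ω=-0.204
apply F[10]=-0.760 → step 11: x=0.032, v=0.130, θ=0.003, ω=-0.174
apply F[11]=-0.754 → step 12: x=0.035, v=0.122, θ=-0.000, ω=-0.148
apply F[12]=-0.740 → step 13: x=0.037, v=0.114, θ=-0.003, ω=-0.125
apply F[13]=-0.722 → step 14: x=0.039, v=0.107, θ=-0.005, ω=-0.104
apply F[14]=-0.702 → step 15: x=0.041, v=0.101, θ=-0.007, ω=-0.087
apply F[15]=-0.680 → step 16: x=0.043, v=0.094, θ=-0.009, ω=-0.071
apply F[16]=-0.659 → step 17: x=0.045, v=0.088, θ=-0.010, ω=-0.058
apply F[17]=-0.637 → step 18: x=0.047, v=0.083, θ=-0.011, ω=-0.047
Max |angle| over trajectory = 0.070 rad; bound = 0.038 → exceeded.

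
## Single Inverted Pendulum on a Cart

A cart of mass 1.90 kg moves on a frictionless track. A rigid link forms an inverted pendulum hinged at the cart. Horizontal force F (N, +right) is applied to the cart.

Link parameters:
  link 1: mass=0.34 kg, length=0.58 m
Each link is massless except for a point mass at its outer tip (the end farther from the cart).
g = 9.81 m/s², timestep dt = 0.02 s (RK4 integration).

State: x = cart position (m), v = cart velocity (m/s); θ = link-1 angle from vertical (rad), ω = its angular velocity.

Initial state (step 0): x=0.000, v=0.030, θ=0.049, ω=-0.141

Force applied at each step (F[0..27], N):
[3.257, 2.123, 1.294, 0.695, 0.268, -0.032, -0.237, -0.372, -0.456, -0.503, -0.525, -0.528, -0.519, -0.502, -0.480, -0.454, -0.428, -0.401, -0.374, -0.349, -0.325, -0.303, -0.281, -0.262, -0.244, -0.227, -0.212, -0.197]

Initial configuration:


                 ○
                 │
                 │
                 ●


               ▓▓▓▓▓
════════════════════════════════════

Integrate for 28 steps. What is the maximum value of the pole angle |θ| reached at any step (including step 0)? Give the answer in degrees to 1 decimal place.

Answer: 2.8°

Derivation:
apply F[0]=+3.257 → step 1: x=0.001, v=0.063, θ=0.046, ω=-0.181
apply F[1]=+2.123 → step 2: x=0.002, v=0.083, θ=0.042, ω=-0.202
apply F[2]=+1.294 → step 3: x=0.004, v=0.096, θ=0.038, ω=-0.210
apply F[3]=+0.695 → step 4: x=0.006, v=0.102, θ=0.034, ω=-0.208
apply F[4]=+0.268 → step 5: x=0.008, v=0.103, θ=0.030, ω=-0.200
apply F[5]=-0.032 → step 6: x=0.010, v=0.102, θ=0.026, ω=-0.189
apply F[6]=-0.237 → step 7: x=0.012, v=0.099, θ=0.022, ω=-0.175
apply F[7]=-0.372 → step 8: x=0.014, v=0.094, θ=0.019, ω=-0.160
apply F[8]=-0.456 → step 9: x=0.016, v=0.089, θ=0.016, ω=-0.145
apply F[9]=-0.503 → step 10: x=0.018, v=0.083, θ=0.013, ω=-0.130
apply F[10]=-0.525 → step 11: x=0.019, v=0.077, θ=0.010, ω=-0.116
apply F[11]=-0.528 → step 12: x=0.021, v=0.071, θ=0.008, ω=-0.103
apply F[12]=-0.519 → step 13: x=0.022, v=0.065, θ=0.006, ω=-0.090
apply F[13]=-0.502 → step 14: x=0.023, v=0.060, θ=0.005, ω=-0.079
apply F[14]=-0.480 → step 15: x=0.025, v=0.055, θ=0.003, ω=-0.069
apply F[15]=-0.454 → step 16: x=0.026, v=0.050, θ=0.002, ω=-0.059
apply F[16]=-0.428 → step 17: x=0.027, v=0.045, θ=0.001, ω=-0.051
apply F[17]=-0.401 → step 18: x=0.027, v=0.041, θ=-0.000, ω=-0.044
apply F[18]=-0.374 → step 19: x=0.028, v=0.037, θ=-0.001, ω=-0.037
apply F[19]=-0.349 → step 20: x=0.029, v=0.034, θ=-0.002, ω=-0.031
apply F[20]=-0.325 → step 21: x=0.030, v=0.030, θ=-0.002, ω=-0.026
apply F[21]=-0.303 → step 22: x=0.030, v=0.027, θ=-0.003, ω=-0.022
apply F[22]=-0.281 → step 23: x=0.031, v=0.024, θ=-0.003, ω=-0.018
apply F[23]=-0.262 → step 24: x=0.031, v=0.022, θ=-0.003, ω=-0.014
apply F[24]=-0.244 → step 25: x=0.032, v=0.019, θ=-0.004, ω=-0.011
apply F[25]=-0.227 → step 26: x=0.032, v=0.017, θ=-0.004, ω=-0.009
apply F[26]=-0.212 → step 27: x=0.032, v=0.015, θ=-0.004, ω=-0.006
apply F[27]=-0.197 → step 28: x=0.032, v=0.013, θ=-0.004, ω=-0.004
Max |angle| over trajectory = 0.049 rad = 2.8°.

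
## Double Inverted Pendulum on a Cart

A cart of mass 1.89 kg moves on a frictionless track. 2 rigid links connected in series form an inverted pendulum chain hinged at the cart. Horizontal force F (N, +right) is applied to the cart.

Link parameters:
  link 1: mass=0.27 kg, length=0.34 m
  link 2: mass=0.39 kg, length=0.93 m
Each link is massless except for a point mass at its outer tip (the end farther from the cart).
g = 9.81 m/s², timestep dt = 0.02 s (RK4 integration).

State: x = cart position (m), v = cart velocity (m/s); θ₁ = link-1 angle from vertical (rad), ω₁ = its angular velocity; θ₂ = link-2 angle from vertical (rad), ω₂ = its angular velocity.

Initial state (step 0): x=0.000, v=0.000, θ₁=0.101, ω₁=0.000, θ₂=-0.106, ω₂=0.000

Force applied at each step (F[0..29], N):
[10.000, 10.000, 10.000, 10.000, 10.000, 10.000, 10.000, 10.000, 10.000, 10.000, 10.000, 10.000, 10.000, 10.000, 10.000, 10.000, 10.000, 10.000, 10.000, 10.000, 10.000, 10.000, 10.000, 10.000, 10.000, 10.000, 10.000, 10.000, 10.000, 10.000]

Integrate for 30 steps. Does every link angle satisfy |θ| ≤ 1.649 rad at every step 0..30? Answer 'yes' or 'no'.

Answer: yes

Derivation:
apply F[0]=+10.000 → step 1: x=0.001, v=0.099, θ₁=0.100, ω₁=-0.066, θ₂=-0.107, ω₂=-0.104
apply F[1]=+10.000 → step 2: x=0.004, v=0.198, θ₁=0.098, ω₁=-0.134, θ₂=-0.110, ω₂=-0.209
apply F[2]=+10.000 → step 3: x=0.009, v=0.298, θ₁=0.095, ω₁=-0.204, θ₂=-0.115, ω₂=-0.314
apply F[3]=+10.000 → step 4: x=0.016, v=0.397, θ₁=0.090, ω₁=-0.277, θ₂=-0.123, ω₂=-0.419
apply F[4]=+10.000 → step 5: x=0.025, v=0.497, θ₁=0.084, ω₁=-0.355, θ₂=-0.132, ω₂=-0.525
apply F[5]=+10.000 → step 6: x=0.036, v=0.598, θ₁=0.076, ω₁=-0.439, θ₂=-0.144, ω₂=-0.631
apply F[6]=+10.000 → step 7: x=0.049, v=0.699, θ₁=0.066, ω₁=-0.531, θ₂=-0.157, ω₂=-0.737
apply F[7]=+10.000 → step 8: x=0.064, v=0.801, θ₁=0.055, ω₁=-0.633, θ₂=-0.173, ω₂=-0.843
apply F[8]=+10.000 → step 9: x=0.081, v=0.904, θ₁=0.041, ω₁=-0.748, θ₂=-0.191, ω₂=-0.948
apply F[9]=+10.000 → step 10: x=0.100, v=1.008, θ₁=0.025, ω₁=-0.878, θ₂=-0.211, ω₂=-1.052
apply F[10]=+10.000 → step 11: x=0.121, v=1.113, θ₁=0.006, ω₁=-1.026, θ₂=-0.233, ω₂=-1.154
apply F[11]=+10.000 → step 12: x=0.144, v=1.219, θ₁=-0.017, ω₁=-1.197, θ₂=-0.257, ω₂=-1.253
apply F[12]=+10.000 → step 13: x=0.170, v=1.326, θ₁=-0.042, ω₁=-1.394, θ₂=-0.283, ω₂=-1.348
apply F[13]=+10.000 → step 14: x=0.197, v=1.435, θ₁=-0.073, ω₁=-1.621, θ₂=-0.311, ω₂=-1.437
apply F[14]=+10.000 → step 15: x=0.227, v=1.545, θ₁=-0.108, ω₁=-1.885, θ₂=-0.341, ω₂=-1.517
apply F[15]=+10.000 → step 16: x=0.259, v=1.656, θ₁=-0.148, ω₁=-2.189, θ₂=-0.372, ω₂=-1.588
apply F[16]=+10.000 → step 17: x=0.294, v=1.768, θ₁=-0.195, ω₁=-2.539, θ₂=-0.404, ω₂=-1.645
apply F[17]=+10.000 → step 18: x=0.330, v=1.880, θ₁=-0.250, ω₁=-2.938, θ₂=-0.437, ω₂=-1.687
apply F[18]=+10.000 → step 19: x=0.369, v=1.991, θ₁=-0.313, ω₁=-3.388, θ₂=-0.471, ω₂=-1.713
apply F[19]=+10.000 → step 20: x=0.410, v=2.100, θ₁=-0.386, ω₁=-3.884, θ₂=-0.506, ω₂=-1.722
apply F[20]=+10.000 → step 21: x=0.453, v=2.203, θ₁=-0.469, ω₁=-4.415, θ₂=-0.540, ω₂=-1.719
apply F[21]=+10.000 → step 22: x=0.498, v=2.299, θ₁=-0.563, ω₁=-4.957, θ₂=-0.575, ω₂=-1.713
apply F[22]=+10.000 → step 23: x=0.545, v=2.383, θ₁=-0.667, ω₁=-5.479, θ₂=-0.609, ω₂=-1.720
apply F[23]=+10.000 → step 24: x=0.593, v=2.454, θ₁=-0.781, ω₁=-5.943, θ₂=-0.644, ω₂=-1.760
apply F[24]=+10.000 → step 25: x=0.643, v=2.509, θ₁=-0.904, ω₁=-6.318, θ₂=-0.680, ω₂=-1.851
apply F[25]=+10.000 → step 26: x=0.693, v=2.551, θ₁=-1.033, ω₁=-6.587, θ₂=-0.718, ω₂=-2.008
apply F[26]=+10.000 → step 27: x=0.745, v=2.581, θ₁=-1.167, ω₁=-6.749, θ₂=-0.760, ω₂=-2.234
apply F[27]=+10.000 → step 28: x=0.796, v=2.603, θ₁=-1.303, ω₁=-6.811, θ₂=-0.808, ω₂=-2.526
apply F[28]=+10.000 → step 29: x=0.849, v=2.619, θ₁=-1.439, ω₁=-6.777, θ₂=-0.862, ω₂=-2.877
apply F[29]=+10.000 → step 30: x=0.901, v=2.633, θ₁=-1.573, ω₁=-6.648, θ₂=-0.923, ω₂=-3.279
Max |angle| over trajectory = 1.573 rad; bound = 1.649 → within bound.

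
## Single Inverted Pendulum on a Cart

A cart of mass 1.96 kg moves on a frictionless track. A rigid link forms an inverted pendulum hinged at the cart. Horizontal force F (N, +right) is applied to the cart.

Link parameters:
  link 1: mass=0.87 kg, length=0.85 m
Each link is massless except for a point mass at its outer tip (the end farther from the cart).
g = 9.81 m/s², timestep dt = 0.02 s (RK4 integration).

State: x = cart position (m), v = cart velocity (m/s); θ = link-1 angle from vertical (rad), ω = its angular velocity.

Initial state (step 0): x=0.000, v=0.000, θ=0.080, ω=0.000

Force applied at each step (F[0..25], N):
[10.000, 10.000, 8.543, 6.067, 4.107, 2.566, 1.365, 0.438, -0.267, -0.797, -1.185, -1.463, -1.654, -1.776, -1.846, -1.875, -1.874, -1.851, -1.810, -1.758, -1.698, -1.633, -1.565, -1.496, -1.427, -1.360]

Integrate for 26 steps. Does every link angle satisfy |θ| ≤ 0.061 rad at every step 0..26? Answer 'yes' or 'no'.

Answer: no

Derivation:
apply F[0]=+10.000 → step 1: x=0.001, v=0.095, θ=0.079, ω=-0.093
apply F[1]=+10.000 → step 2: x=0.004, v=0.190, θ=0.076, ω=-0.186
apply F[2]=+8.543 → step 3: x=0.008, v=0.270, θ=0.072, ω=-0.264
apply F[3]=+6.067 → step 4: x=0.014, v=0.326, θ=0.066, ω=-0.313
apply F[4]=+4.107 → step 5: x=0.021, v=0.363, θ=0.059, ω=-0.342
apply F[5]=+2.566 → step 6: x=0.029, v=0.384, θ=0.053, ω=-0.354
apply F[6]=+1.365 → step 7: x=0.037, v=0.394, θ=0.045, ω=-0.354
apply F[7]=+0.438 → step 8: x=0.044, v=0.395, θ=0.038, ω=-0.345
apply F[8]=-0.267 → step 9: x=0.052, v=0.389, θ=0.032, ω=-0.331
apply F[9]=-0.797 → step 10: x=0.060, v=0.378, θ=0.025, ω=-0.312
apply F[10]=-1.185 → step 11: x=0.067, v=0.364, θ=0.019, ω=-0.290
apply F[11]=-1.463 → step 12: x=0.074, v=0.348, θ=0.014, ω=-0.267
apply F[12]=-1.654 → step 13: x=0.081, v=0.330, θ=0.009, ω=-0.243
apply F[13]=-1.776 → step 14: x=0.088, v=0.311, θ=0.004, ω=-0.220
apply F[14]=-1.846 → step 15: x=0.094, v=0.292, θ=-0.000, ω=-0.197
apply F[15]=-1.875 → step 16: x=0.099, v=0.274, θ=-0.004, ω=-0.175
apply F[16]=-1.874 → step 17: x=0.105, v=0.255, θ=-0.007, ω=-0.155
apply F[17]=-1.851 → step 18: x=0.110, v=0.237, θ=-0.010, ω=-0.135
apply F[18]=-1.810 → step 19: x=0.114, v=0.219, θ=-0.013, ω=-0.117
apply F[19]=-1.758 → step 20: x=0.118, v=0.203, θ=-0.015, ω=-0.101
apply F[20]=-1.698 → step 21: x=0.122, v=0.187, θ=-0.017, ω=-0.086
apply F[21]=-1.633 → step 22: x=0.126, v=0.171, θ=-0.018, ω=-0.072
apply F[22]=-1.565 → step 23: x=0.129, v=0.157, θ=-0.020, ω=-0.060
apply F[23]=-1.496 → step 24: x=0.132, v=0.144, θ=-0.021, ω=-0.048
apply F[24]=-1.427 → step 25: x=0.135, v=0.131, θ=-0.022, ω=-0.038
apply F[25]=-1.360 → step 26: x=0.137, v=0.119, θ=-0.022, ω=-0.029
Max |angle| over trajectory = 0.080 rad; bound = 0.061 → exceeded.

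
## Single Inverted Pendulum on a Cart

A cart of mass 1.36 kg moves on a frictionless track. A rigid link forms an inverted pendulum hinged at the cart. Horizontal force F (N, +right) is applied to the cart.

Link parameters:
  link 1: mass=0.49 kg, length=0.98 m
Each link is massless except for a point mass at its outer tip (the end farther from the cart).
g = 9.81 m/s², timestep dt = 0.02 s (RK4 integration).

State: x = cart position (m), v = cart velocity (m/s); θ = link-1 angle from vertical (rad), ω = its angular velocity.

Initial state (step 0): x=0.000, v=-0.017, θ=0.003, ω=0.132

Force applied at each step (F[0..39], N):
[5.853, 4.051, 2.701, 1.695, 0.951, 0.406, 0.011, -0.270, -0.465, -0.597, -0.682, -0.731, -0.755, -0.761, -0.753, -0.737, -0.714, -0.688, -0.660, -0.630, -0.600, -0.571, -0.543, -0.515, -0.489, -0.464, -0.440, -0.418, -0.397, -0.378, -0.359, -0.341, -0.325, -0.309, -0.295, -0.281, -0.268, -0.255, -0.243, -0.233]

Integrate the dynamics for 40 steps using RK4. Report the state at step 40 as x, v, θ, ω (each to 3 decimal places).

apply F[0]=+5.853 → step 1: x=0.001, v=0.069, θ=0.005, ω=0.045
apply F[1]=+4.051 → step 2: x=0.002, v=0.128, θ=0.005, ω=-0.014
apply F[2]=+2.701 → step 3: x=0.005, v=0.167, θ=0.004, ω=-0.053
apply F[3]=+1.695 → step 4: x=0.009, v=0.192, θ=0.003, ω=-0.078
apply F[4]=+0.951 → step 5: x=0.013, v=0.206, θ=0.001, ω=-0.091
apply F[5]=+0.406 → step 6: x=0.017, v=0.212, θ=-0.000, ω=-0.097
apply F[6]=+0.011 → step 7: x=0.021, v=0.212, θ=-0.002, ω=-0.098
apply F[7]=-0.270 → step 8: x=0.026, v=0.208, θ=-0.004, ω=-0.095
apply F[8]=-0.465 → step 9: x=0.030, v=0.202, θ=-0.006, ω=-0.089
apply F[9]=-0.597 → step 10: x=0.034, v=0.194, θ=-0.008, ω=-0.082
apply F[10]=-0.682 → step 11: x=0.037, v=0.184, θ=-0.009, ω=-0.074
apply F[11]=-0.731 → step 12: x=0.041, v=0.174, θ=-0.011, ω=-0.066
apply F[12]=-0.755 → step 13: x=0.044, v=0.164, θ=-0.012, ω=-0.058
apply F[13]=-0.761 → step 14: x=0.048, v=0.154, θ=-0.013, ω=-0.050
apply F[14]=-0.753 → step 15: x=0.051, v=0.143, θ=-0.014, ω=-0.042
apply F[15]=-0.737 → step 16: x=0.053, v=0.134, θ=-0.015, ω=-0.035
apply F[16]=-0.714 → step 17: x=0.056, v=0.124, θ=-0.016, ω=-0.029
apply F[17]=-0.688 → step 18: x=0.058, v=0.115, θ=-0.016, ω=-0.023
apply F[18]=-0.660 → step 19: x=0.061, v=0.107, θ=-0.016, ω=-0.017
apply F[19]=-0.630 → step 20: x=0.063, v=0.099, θ=-0.017, ω=-0.012
apply F[20]=-0.600 → step 21: x=0.064, v=0.091, θ=-0.017, ω=-0.008
apply F[21]=-0.571 → step 22: x=0.066, v=0.084, θ=-0.017, ω=-0.004
apply F[22]=-0.543 → step 23: x=0.068, v=0.077, θ=-0.017, ω=-0.001
apply F[23]=-0.515 → step 24: x=0.069, v=0.071, θ=-0.017, ω=0.002
apply F[24]=-0.489 → step 25: x=0.071, v=0.065, θ=-0.017, ω=0.005
apply F[25]=-0.464 → step 26: x=0.072, v=0.059, θ=-0.017, ω=0.007
apply F[26]=-0.440 → step 27: x=0.073, v=0.054, θ=-0.017, ω=0.010
apply F[27]=-0.418 → step 28: x=0.074, v=0.049, θ=-0.017, ω=0.011
apply F[28]=-0.397 → step 29: x=0.075, v=0.044, θ=-0.016, ω=0.013
apply F[29]=-0.378 → step 30: x=0.076, v=0.040, θ=-0.016, ω=0.014
apply F[30]=-0.359 → step 31: x=0.077, v=0.036, θ=-0.016, ω=0.015
apply F[31]=-0.341 → step 32: x=0.077, v=0.032, θ=-0.015, ω=0.016
apply F[32]=-0.325 → step 33: x=0.078, v=0.028, θ=-0.015, ω=0.017
apply F[33]=-0.309 → step 34: x=0.078, v=0.024, θ=-0.015, ω=0.017
apply F[34]=-0.295 → step 35: x=0.079, v=0.021, θ=-0.014, ω=0.018
apply F[35]=-0.281 → step 36: x=0.079, v=0.018, θ=-0.014, ω=0.018
apply F[36]=-0.268 → step 37: x=0.080, v=0.015, θ=-0.014, ω=0.018
apply F[37]=-0.255 → step 38: x=0.080, v=0.012, θ=-0.013, ω=0.018
apply F[38]=-0.243 → step 39: x=0.080, v=0.010, θ=-0.013, ω=0.018
apply F[39]=-0.233 → step 40: x=0.080, v=0.007, θ=-0.013, ω=0.018

Answer: x=0.080, v=0.007, θ=-0.013, ω=0.018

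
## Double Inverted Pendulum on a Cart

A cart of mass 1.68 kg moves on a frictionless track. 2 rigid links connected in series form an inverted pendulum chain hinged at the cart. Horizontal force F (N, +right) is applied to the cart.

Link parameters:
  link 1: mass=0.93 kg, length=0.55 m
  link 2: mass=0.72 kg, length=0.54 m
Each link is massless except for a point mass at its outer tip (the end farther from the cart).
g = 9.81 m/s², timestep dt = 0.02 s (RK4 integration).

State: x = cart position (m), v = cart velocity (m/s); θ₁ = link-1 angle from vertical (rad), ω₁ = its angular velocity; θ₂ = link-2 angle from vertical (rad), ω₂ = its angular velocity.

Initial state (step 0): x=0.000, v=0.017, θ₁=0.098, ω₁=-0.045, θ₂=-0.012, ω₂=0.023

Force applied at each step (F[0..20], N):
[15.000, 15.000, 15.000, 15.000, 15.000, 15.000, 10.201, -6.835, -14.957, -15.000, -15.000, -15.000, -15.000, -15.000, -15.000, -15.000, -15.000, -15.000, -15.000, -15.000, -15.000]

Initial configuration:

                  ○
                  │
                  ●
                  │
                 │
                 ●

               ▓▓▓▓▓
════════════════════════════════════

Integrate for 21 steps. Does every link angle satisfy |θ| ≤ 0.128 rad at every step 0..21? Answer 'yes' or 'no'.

Answer: no

Derivation:
apply F[0]=+15.000 → step 1: x=0.002, v=0.176, θ₁=0.095, ω₁=-0.266, θ₂=-0.012, ω₂=-0.051
apply F[1]=+15.000 → step 2: x=0.007, v=0.336, θ₁=0.087, ω₁=-0.493, θ₂=-0.014, ω₂=-0.122
apply F[2]=+15.000 → step 3: x=0.015, v=0.498, θ₁=0.075, ω₁=-0.731, θ₂=-0.017, ω₂=-0.187
apply F[3]=+15.000 → step 4: x=0.027, v=0.664, θ₁=0.058, ω₁=-0.983, θ₂=-0.021, ω₂=-0.243
apply F[4]=+15.000 → step 5: x=0.042, v=0.834, θ₁=0.036, ω₁=-1.256, θ₂=-0.027, ω₂=-0.287
apply F[5]=+15.000 → step 6: x=0.060, v=1.008, θ₁=0.008, ω₁=-1.553, θ₂=-0.033, ω₂=-0.317
apply F[6]=+10.201 → step 7: x=0.082, v=1.131, θ₁=-0.026, ω₁=-1.773, θ₂=-0.039, ω₂=-0.332
apply F[7]=-6.835 → step 8: x=0.104, v=1.057, θ₁=-0.060, ω₁=-1.653, θ₂=-0.046, ω₂=-0.332
apply F[8]=-14.957 → step 9: x=0.123, v=0.892, θ₁=-0.090, ω₁=-1.388, θ₂=-0.053, ω₂=-0.316
apply F[9]=-15.000 → step 10: x=0.139, v=0.733, θ₁=-0.116, ω₁=-1.151, θ₂=-0.059, ω₂=-0.286
apply F[10]=-15.000 → step 11: x=0.152, v=0.579, θ₁=-0.136, ω₁=-0.937, θ₂=-0.064, ω₂=-0.243
apply F[11]=-15.000 → step 12: x=0.163, v=0.430, θ₁=-0.153, ω₁=-0.743, θ₂=-0.068, ω₂=-0.189
apply F[12]=-15.000 → step 13: x=0.170, v=0.285, θ₁=-0.166, ω₁=-0.565, θ₂=-0.071, ω₂=-0.127
apply F[13]=-15.000 → step 14: x=0.174, v=0.142, θ₁=-0.176, ω₁=-0.399, θ₂=-0.073, ω₂=-0.058
apply F[14]=-15.000 → step 15: x=0.175, v=0.001, θ₁=-0.182, ω₁=-0.242, θ₂=-0.074, ω₂=0.017
apply F[15]=-15.000 → step 16: x=0.174, v=-0.139, θ₁=-0.186, ω₁=-0.091, θ₂=-0.073, ω₂=0.095
apply F[16]=-15.000 → step 17: x=0.170, v=-0.278, θ₁=-0.186, ω₁=0.057, θ₂=-0.070, ω₂=0.176
apply F[17]=-15.000 → step 18: x=0.163, v=-0.418, θ₁=-0.183, ω₁=0.206, θ₂=-0.066, ω₂=0.259
apply F[18]=-15.000 → step 19: x=0.153, v=-0.558, θ₁=-0.178, ω₁=0.358, θ₂=-0.060, ω₂=0.342
apply F[19]=-15.000 → step 20: x=0.141, v=-0.701, θ₁=-0.169, ω₁=0.517, θ₂=-0.052, ω₂=0.424
apply F[20]=-15.000 → step 21: x=0.125, v=-0.846, θ₁=-0.157, ω₁=0.686, θ₂=-0.043, ω₂=0.504
Max |angle| over trajectory = 0.186 rad; bound = 0.128 → exceeded.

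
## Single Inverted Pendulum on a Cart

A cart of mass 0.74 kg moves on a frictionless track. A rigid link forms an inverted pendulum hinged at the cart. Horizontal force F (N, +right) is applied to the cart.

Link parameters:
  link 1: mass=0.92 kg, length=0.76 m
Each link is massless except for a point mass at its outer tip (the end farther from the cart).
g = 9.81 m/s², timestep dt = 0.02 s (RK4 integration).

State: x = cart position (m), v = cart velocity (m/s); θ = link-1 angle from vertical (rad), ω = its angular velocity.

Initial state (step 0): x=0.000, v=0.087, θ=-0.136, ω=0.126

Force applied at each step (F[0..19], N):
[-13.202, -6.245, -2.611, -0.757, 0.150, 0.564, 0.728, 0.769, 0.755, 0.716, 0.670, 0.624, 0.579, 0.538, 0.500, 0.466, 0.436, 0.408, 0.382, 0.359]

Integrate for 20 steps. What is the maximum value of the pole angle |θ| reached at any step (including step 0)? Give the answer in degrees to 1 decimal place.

Answer: 7.8°

Derivation:
apply F[0]=-13.202 → step 1: x=-0.001, v=-0.231, θ=-0.130, ω=0.506
apply F[1]=-6.245 → step 2: x=-0.007, v=-0.368, θ=-0.118, ω=0.653
apply F[2]=-2.611 → step 3: x=-0.015, v=-0.412, θ=-0.105, ω=0.682
apply F[3]=-0.757 → step 4: x=-0.023, v=-0.409, θ=-0.091, ω=0.653
apply F[4]=+0.150 → step 5: x=-0.031, v=-0.385, θ=-0.079, ω=0.600
apply F[5]=+0.564 → step 6: x=-0.039, v=-0.353, θ=-0.068, ω=0.539
apply F[6]=+0.728 → step 7: x=-0.045, v=-0.319, θ=-0.057, ω=0.478
apply F[7]=+0.769 → step 8: x=-0.051, v=-0.285, θ=-0.048, ω=0.420
apply F[8]=+0.755 → step 9: x=-0.057, v=-0.254, θ=-0.041, ω=0.368
apply F[9]=+0.716 → step 10: x=-0.062, v=-0.226, θ=-0.034, ω=0.321
apply F[10]=+0.670 → step 11: x=-0.066, v=-0.201, θ=-0.028, ω=0.280
apply F[11]=+0.624 → step 12: x=-0.070, v=-0.178, θ=-0.022, ω=0.243
apply F[12]=+0.579 → step 13: x=-0.073, v=-0.157, θ=-0.018, ω=0.211
apply F[13]=+0.538 → step 14: x=-0.076, v=-0.139, θ=-0.014, ω=0.183
apply F[14]=+0.500 → step 15: x=-0.079, v=-0.122, θ=-0.011, ω=0.158
apply F[15]=+0.466 → step 16: x=-0.081, v=-0.108, θ=-0.008, ω=0.136
apply F[16]=+0.436 → step 17: x=-0.083, v=-0.094, θ=-0.005, ω=0.117
apply F[17]=+0.408 → step 18: x=-0.085, v=-0.082, θ=-0.003, ω=0.100
apply F[18]=+0.382 → step 19: x=-0.086, v=-0.071, θ=-0.001, ω=0.085
apply F[19]=+0.359 → step 20: x=-0.088, v=-0.062, θ=0.001, ω=0.072
Max |angle| over trajectory = 0.136 rad = 7.8°.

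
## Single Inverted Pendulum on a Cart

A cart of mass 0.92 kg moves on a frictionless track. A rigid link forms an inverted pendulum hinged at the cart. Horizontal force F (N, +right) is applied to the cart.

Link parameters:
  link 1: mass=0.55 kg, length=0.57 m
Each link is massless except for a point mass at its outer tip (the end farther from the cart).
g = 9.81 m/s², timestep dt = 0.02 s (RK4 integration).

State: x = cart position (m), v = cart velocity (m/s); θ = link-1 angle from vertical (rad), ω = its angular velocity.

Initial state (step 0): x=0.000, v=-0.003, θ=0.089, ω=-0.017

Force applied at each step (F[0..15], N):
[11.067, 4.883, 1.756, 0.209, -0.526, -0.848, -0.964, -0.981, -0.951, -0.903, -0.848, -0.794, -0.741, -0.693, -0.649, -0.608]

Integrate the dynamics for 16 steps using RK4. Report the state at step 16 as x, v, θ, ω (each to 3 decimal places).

Answer: x=0.076, v=0.126, θ=-0.010, ω=-0.086

Derivation:
apply F[0]=+11.067 → step 1: x=0.002, v=0.226, θ=0.085, ω=-0.388
apply F[1]=+4.883 → step 2: x=0.008, v=0.323, θ=0.076, ω=-0.529
apply F[2]=+1.756 → step 3: x=0.014, v=0.353, θ=0.065, ω=-0.557
apply F[3]=+0.209 → step 4: x=0.022, v=0.351, θ=0.054, ω=-0.532
apply F[4]=-0.526 → step 5: x=0.028, v=0.333, θ=0.044, ω=-0.486
apply F[5]=-0.848 → step 6: x=0.035, v=0.311, θ=0.035, ω=-0.432
apply F[6]=-0.964 → step 7: x=0.041, v=0.286, θ=0.027, ω=-0.379
apply F[7]=-0.981 → step 8: x=0.046, v=0.262, θ=0.020, ω=-0.329
apply F[8]=-0.951 → step 9: x=0.051, v=0.239, θ=0.013, ω=-0.283
apply F[9]=-0.903 → step 10: x=0.056, v=0.219, θ=0.008, ω=-0.243
apply F[10]=-0.848 → step 11: x=0.060, v=0.199, θ=0.004, ω=-0.207
apply F[11]=-0.794 → step 12: x=0.064, v=0.182, θ=-0.000, ω=-0.176
apply F[12]=-0.741 → step 13: x=0.067, v=0.166, θ=-0.003, ω=-0.149
apply F[13]=-0.693 → step 14: x=0.070, v=0.152, θ=-0.006, ω=-0.125
apply F[14]=-0.649 → step 15: x=0.073, v=0.138, θ=-0.008, ω=-0.104
apply F[15]=-0.608 → step 16: x=0.076, v=0.126, θ=-0.010, ω=-0.086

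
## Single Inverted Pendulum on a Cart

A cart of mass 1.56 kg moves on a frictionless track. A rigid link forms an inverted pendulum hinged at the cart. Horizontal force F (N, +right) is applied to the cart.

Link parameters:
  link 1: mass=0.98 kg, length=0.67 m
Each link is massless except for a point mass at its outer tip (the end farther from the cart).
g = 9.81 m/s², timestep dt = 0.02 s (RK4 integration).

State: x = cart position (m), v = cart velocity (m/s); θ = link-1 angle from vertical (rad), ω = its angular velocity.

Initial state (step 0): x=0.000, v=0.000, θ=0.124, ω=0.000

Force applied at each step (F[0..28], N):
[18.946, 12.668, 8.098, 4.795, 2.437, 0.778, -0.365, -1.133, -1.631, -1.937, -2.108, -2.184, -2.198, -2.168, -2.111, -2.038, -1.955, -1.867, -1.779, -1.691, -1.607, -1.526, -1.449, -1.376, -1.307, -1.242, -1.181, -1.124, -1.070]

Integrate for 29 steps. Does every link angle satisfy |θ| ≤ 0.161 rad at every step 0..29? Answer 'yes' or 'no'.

Answer: yes

Derivation:
apply F[0]=+18.946 → step 1: x=0.002, v=0.226, θ=0.121, ω=-0.299
apply F[1]=+12.668 → step 2: x=0.008, v=0.373, θ=0.113, ω=-0.482
apply F[2]=+8.098 → step 3: x=0.017, v=0.463, θ=0.103, ω=-0.584
apply F[3]=+4.795 → step 4: x=0.026, v=0.513, θ=0.090, ω=-0.630
apply F[4]=+2.437 → step 5: x=0.037, v=0.534, θ=0.078, ω=-0.637
apply F[5]=+0.778 → step 6: x=0.047, v=0.535, θ=0.065, ω=-0.618
apply F[6]=-0.365 → step 7: x=0.058, v=0.523, θ=0.053, ω=-0.583
apply F[7]=-1.133 → step 8: x=0.068, v=0.503, θ=0.042, ω=-0.539
apply F[8]=-1.631 → step 9: x=0.078, v=0.478, θ=0.032, ω=-0.490
apply F[9]=-1.937 → step 10: x=0.087, v=0.450, θ=0.022, ω=-0.441
apply F[10]=-2.108 → step 11: x=0.096, v=0.420, θ=0.014, ω=-0.392
apply F[11]=-2.184 → step 12: x=0.104, v=0.391, θ=0.007, ω=-0.345
apply F[12]=-2.198 → step 13: x=0.112, v=0.363, θ=0.000, ω=-0.301
apply F[13]=-2.168 → step 14: x=0.119, v=0.335, θ=-0.005, ω=-0.261
apply F[14]=-2.111 → step 15: x=0.125, v=0.309, θ=-0.010, ω=-0.224
apply F[15]=-2.038 → step 16: x=0.131, v=0.284, θ=-0.014, ω=-0.191
apply F[16]=-1.955 → step 17: x=0.137, v=0.261, θ=-0.018, ω=-0.161
apply F[17]=-1.867 → step 18: x=0.142, v=0.240, θ=-0.021, ω=-0.135
apply F[18]=-1.779 → step 19: x=0.146, v=0.220, θ=-0.023, ω=-0.111
apply F[19]=-1.691 → step 20: x=0.150, v=0.201, θ=-0.025, ω=-0.090
apply F[20]=-1.607 → step 21: x=0.154, v=0.184, θ=-0.027, ω=-0.072
apply F[21]=-1.526 → step 22: x=0.158, v=0.167, θ=-0.028, ω=-0.056
apply F[22]=-1.449 → step 23: x=0.161, v=0.152, θ=-0.029, ω=-0.042
apply F[23]=-1.376 → step 24: x=0.164, v=0.138, θ=-0.030, ω=-0.030
apply F[24]=-1.307 → step 25: x=0.166, v=0.125, θ=-0.030, ω=-0.019
apply F[25]=-1.242 → step 26: x=0.169, v=0.113, θ=-0.031, ω=-0.010
apply F[26]=-1.181 → step 27: x=0.171, v=0.102, θ=-0.031, ω=-0.002
apply F[27]=-1.124 → step 28: x=0.173, v=0.091, θ=-0.031, ω=0.005
apply F[28]=-1.070 → step 29: x=0.175, v=0.081, θ=-0.031, ω=0.011
Max |angle| over trajectory = 0.124 rad; bound = 0.161 → within bound.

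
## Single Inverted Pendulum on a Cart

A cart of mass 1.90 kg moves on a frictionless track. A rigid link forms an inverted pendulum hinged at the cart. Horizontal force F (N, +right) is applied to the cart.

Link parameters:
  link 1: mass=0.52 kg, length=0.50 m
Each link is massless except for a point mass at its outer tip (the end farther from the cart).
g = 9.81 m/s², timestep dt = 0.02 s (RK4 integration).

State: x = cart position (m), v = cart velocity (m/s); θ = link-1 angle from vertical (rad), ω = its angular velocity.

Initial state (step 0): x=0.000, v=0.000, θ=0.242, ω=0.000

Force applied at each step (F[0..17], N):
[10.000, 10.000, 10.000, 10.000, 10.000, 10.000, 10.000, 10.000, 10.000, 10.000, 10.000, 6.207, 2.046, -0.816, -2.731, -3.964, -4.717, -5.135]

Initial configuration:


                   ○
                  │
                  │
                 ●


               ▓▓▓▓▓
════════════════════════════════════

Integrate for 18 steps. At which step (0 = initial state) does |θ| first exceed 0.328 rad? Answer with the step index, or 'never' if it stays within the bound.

Answer: never

Derivation:
apply F[0]=+10.000 → step 1: x=0.001, v=0.091, θ=0.241, ω=-0.083
apply F[1]=+10.000 → step 2: x=0.004, v=0.183, θ=0.239, ω=-0.168
apply F[2]=+10.000 → step 3: x=0.008, v=0.274, θ=0.234, ω=-0.254
apply F[3]=+10.000 → step 4: x=0.015, v=0.366, θ=0.228, ω=-0.343
apply F[4]=+10.000 → step 5: x=0.023, v=0.459, θ=0.221, ω=-0.436
apply F[5]=+10.000 → step 6: x=0.033, v=0.552, θ=0.211, ω=-0.533
apply F[6]=+10.000 → step 7: x=0.045, v=0.646, θ=0.199, ω=-0.637
apply F[7]=+10.000 → step 8: x=0.059, v=0.740, θ=0.185, ω=-0.747
apply F[8]=+10.000 → step 9: x=0.075, v=0.835, θ=0.169, ω=-0.866
apply F[9]=+10.000 → step 10: x=0.092, v=0.932, θ=0.151, ω=-0.994
apply F[10]=+10.000 → step 11: x=0.112, v=1.030, θ=0.130, ω=-1.132
apply F[11]=+6.207 → step 12: x=0.133, v=1.089, θ=0.106, ω=-1.204
apply F[12]=+2.046 → step 13: x=0.155, v=1.106, θ=0.082, ω=-1.200
apply F[13]=-0.816 → step 14: x=0.177, v=1.094, θ=0.059, ω=-1.149
apply F[14]=-2.731 → step 15: x=0.199, v=1.063, θ=0.037, ω=-1.068
apply F[15]=-3.964 → step 16: x=0.219, v=1.020, θ=0.016, ω=-0.971
apply F[16]=-4.717 → step 17: x=0.239, v=0.970, θ=-0.002, ω=-0.869
apply F[17]=-5.135 → step 18: x=0.258, v=0.916, θ=-0.019, ω=-0.766
max |θ| = 0.242 ≤ 0.328 over all 19 states.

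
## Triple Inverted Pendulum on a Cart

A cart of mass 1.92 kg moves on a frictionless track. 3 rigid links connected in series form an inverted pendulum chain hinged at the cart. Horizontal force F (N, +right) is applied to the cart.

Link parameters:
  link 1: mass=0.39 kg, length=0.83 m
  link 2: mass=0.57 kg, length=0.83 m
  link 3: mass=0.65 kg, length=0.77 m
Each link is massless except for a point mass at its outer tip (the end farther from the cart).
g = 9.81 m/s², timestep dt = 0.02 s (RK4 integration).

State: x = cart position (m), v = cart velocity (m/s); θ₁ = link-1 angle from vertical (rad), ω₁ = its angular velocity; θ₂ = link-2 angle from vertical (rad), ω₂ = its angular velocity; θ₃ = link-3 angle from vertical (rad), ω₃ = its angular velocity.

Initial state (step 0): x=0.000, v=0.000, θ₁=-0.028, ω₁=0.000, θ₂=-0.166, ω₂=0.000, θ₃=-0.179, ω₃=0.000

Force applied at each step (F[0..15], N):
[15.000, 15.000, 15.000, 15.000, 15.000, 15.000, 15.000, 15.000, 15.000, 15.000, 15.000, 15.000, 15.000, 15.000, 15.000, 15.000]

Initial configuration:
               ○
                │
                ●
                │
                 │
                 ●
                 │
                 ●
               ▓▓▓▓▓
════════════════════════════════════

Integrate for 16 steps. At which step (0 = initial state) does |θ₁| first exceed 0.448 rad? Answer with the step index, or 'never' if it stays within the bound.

Answer: never

Derivation:
apply F[0]=+15.000 → step 1: x=0.002, v=0.161, θ₁=-0.029, ω₁=-0.107, θ₂=-0.167, ω₂=-0.121, θ₃=-0.179, ω₃=-0.006
apply F[1]=+15.000 → step 2: x=0.006, v=0.321, θ₁=-0.032, ω₁=-0.216, θ₂=-0.171, ω₂=-0.241, θ₃=-0.179, ω₃=-0.011
apply F[2]=+15.000 → step 3: x=0.014, v=0.483, θ₁=-0.038, ω₁=-0.327, θ₂=-0.177, ω₂=-0.362, θ₃=-0.180, ω₃=-0.014
apply F[3]=+15.000 → step 4: x=0.026, v=0.645, θ₁=-0.045, ω₁=-0.442, θ₂=-0.185, ω₂=-0.483, θ₃=-0.180, ω₃=-0.014
apply F[4]=+15.000 → step 5: x=0.040, v=0.808, θ₁=-0.055, ω₁=-0.563, θ₂=-0.196, ω₂=-0.603, θ₃=-0.180, ω₃=-0.009
apply F[5]=+15.000 → step 6: x=0.058, v=0.973, θ₁=-0.068, ω₁=-0.690, θ₂=-0.209, ω₂=-0.722, θ₃=-0.180, ω₃=0.001
apply F[6]=+15.000 → step 7: x=0.079, v=1.139, θ₁=-0.083, ω₁=-0.827, θ₂=-0.225, ω₂=-0.840, θ₃=-0.180, ω₃=0.017
apply F[7]=+15.000 → step 8: x=0.104, v=1.307, θ₁=-0.101, ω₁=-0.974, θ₂=-0.243, ω₂=-0.954, θ₃=-0.179, ω₃=0.038
apply F[8]=+15.000 → step 9: x=0.131, v=1.476, θ₁=-0.122, ω₁=-1.133, θ₂=-0.263, ω₂=-1.062, θ₃=-0.178, ω₃=0.065
apply F[9]=+15.000 → step 10: x=0.163, v=1.646, θ₁=-0.147, ω₁=-1.306, θ₂=-0.285, ω₂=-1.163, θ₃=-0.177, ω₃=0.096
apply F[10]=+15.000 → step 11: x=0.197, v=1.816, θ₁=-0.174, ω₁=-1.495, θ₂=-0.310, ω₂=-1.253, θ₃=-0.175, ω₃=0.130
apply F[11]=+15.000 → step 12: x=0.235, v=1.987, θ₁=-0.206, ω₁=-1.700, θ₂=-0.335, ω₂=-1.329, θ₃=-0.172, ω₃=0.164
apply F[12]=+15.000 → step 13: x=0.277, v=2.156, θ₁=-0.243, ω₁=-1.923, θ₂=-0.363, ω₂=-1.388, θ₃=-0.168, ω₃=0.195
apply F[13]=+15.000 → step 14: x=0.322, v=2.323, θ₁=-0.283, ω₁=-2.161, θ₂=-0.391, ω₂=-1.426, θ₃=-0.164, ω₃=0.217
apply F[14]=+15.000 → step 15: x=0.370, v=2.485, θ₁=-0.329, ω₁=-2.413, θ₂=-0.420, ω₂=-1.443, θ₃=-0.159, ω₃=0.227
apply F[15]=+15.000 → step 16: x=0.421, v=2.641, θ₁=-0.380, ω₁=-2.673, θ₂=-0.448, ω₂=-1.438, θ₃=-0.155, ω₃=0.219
max |θ₁| = 0.380 ≤ 0.448 over all 17 states.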